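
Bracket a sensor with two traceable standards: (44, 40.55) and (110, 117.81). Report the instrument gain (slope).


slope = (y2 - y1) / (x2 - x1)
= (117.81 - 40.55) / (110 - 44)
= 77.2600 / 66
= 1.1706

1.1706


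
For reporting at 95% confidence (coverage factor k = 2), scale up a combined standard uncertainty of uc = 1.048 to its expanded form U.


U = k * uc
U = 2 * 1.048
U = 2.0960

2.0960


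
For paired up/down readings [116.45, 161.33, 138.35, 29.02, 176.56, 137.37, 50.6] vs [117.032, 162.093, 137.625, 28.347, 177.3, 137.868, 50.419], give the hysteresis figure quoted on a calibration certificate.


|116.45 - 117.032| = 0.5820
|161.33 - 162.093| = 0.7630
|138.35 - 137.625| = 0.7250
|29.02 - 28.347| = 0.6730
|176.56 - 177.3| = 0.7400
|137.37 - 137.868| = 0.4980
|50.6 - 50.419| = 0.1810
hysteresis = max(diffs) = 0.7630

0.7630


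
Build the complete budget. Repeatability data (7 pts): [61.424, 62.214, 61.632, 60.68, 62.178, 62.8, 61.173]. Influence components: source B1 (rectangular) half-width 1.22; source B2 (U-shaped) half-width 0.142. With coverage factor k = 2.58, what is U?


mean = (61.424 + 62.214 + 61.632 + 60.68 + 62.178 + 62.8 + 61.173) / 7 = 61.72871429
s = sqrt(sum((x - mean)^2)/(n-1)) = 0.71831254
u_A = s / sqrt(n) = 0.71831254 / sqrt(7) = 0.27149662
u_B1 = 1.22 / sqrt(3) = 0.70436733
u_B2 = 0.142 / sqrt(2) = 0.10040916
uc = sqrt(0.27149662^2 + 0.70436733^2 + 0.10040916^2) = 0.76152856
U = k * uc = 2.58 * 0.76152856
U = 1.9647

1.9647


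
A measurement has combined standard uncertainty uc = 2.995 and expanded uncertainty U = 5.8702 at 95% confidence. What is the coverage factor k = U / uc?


k = U / uc
k = 5.8702 / 2.995
k = 1.96

1.96


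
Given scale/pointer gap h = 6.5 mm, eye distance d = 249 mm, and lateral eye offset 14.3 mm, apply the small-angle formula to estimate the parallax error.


error = h * offset / d
= 6.5 * 14.3 / 249
= 0.3733

0.3733


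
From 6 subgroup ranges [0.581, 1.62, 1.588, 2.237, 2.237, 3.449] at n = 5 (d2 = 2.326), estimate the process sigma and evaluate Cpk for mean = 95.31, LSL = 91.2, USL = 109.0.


R_bar = (0.581 + 1.62 + 1.588 + 2.237 + 2.237 + 3.449) / 6 = 1.952
sigma = R_bar / d2 = 1.952 / 2.326 = 0.83920894
Cp = (USL - LSL)/(6*sigma) = (109.0 - 91.2)/(6*0.83920894) = 3.5351
Cpu = (109.0 - 95.31)/(3*0.83920894) = 5.4377
Cpl = (95.31 - 91.2)/(3*0.83920894) = 1.6325
Cpk = min(Cpu, Cpl) = 1.6325

1.6325


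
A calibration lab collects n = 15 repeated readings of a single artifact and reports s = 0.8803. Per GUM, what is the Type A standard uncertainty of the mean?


u_A = s / sqrt(n)
u_A = 0.8803 / sqrt(15)
u_A = 0.8803 / 3.8729833
u_A = 0.2273

0.2273


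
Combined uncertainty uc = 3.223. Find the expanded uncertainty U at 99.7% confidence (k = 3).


U = k * uc
U = 3 * 3.223
U = 9.6690

9.6690


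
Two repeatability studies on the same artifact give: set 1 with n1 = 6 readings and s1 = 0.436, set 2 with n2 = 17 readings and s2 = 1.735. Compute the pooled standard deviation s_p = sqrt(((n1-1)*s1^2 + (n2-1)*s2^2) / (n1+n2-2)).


s_p = sqrt(((n1-1)*s1^2 + (n2-1)*s2^2) / (n1+n2-2))
numerator = (6-1)*0.436^2 + (17-1)*1.735^2 = 0.95048 + 48.1636 = 49.11408
denominator = 6 + 17 - 2 = 21
s_p^2 = 49.11408 / 21 = 2.3387657
s_p = sqrt(2.3387657) = 1.5293

1.5293


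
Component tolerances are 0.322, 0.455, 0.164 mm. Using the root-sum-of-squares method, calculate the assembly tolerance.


RSS = sqrt(0.322^2 + 0.455^2 + 0.164^2)
= sqrt(0.337605)
= 0.5810

0.5810


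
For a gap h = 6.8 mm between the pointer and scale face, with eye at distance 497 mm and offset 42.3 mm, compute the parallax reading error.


error = h * offset / d
= 6.8 * 42.3 / 497
= 0.5788

0.5788


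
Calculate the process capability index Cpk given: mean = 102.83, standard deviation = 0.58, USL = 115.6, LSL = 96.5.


Cpu = (USL - mean) / (3*sigma) = (115.6 - 102.83) / (3*0.58) = 7.3391
Cpl = (mean - LSL) / (3*sigma) = (102.83 - 96.5) / (3*0.58) = 3.6379
Cpk = min(Cpu, Cpl) = 3.6379

3.6379


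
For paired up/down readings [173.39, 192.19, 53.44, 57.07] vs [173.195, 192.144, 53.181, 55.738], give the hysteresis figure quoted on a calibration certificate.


|173.39 - 173.195| = 0.1950
|192.19 - 192.144| = 0.0460
|53.44 - 53.181| = 0.2590
|57.07 - 55.738| = 1.3320
hysteresis = max(diffs) = 1.3320

1.3320


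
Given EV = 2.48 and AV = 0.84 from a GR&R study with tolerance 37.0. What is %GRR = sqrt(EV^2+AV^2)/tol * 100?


GRR = sqrt(EV^2 + AV^2) = sqrt(2.48^2 + 0.84^2) = 2.6183965
%GRR = GRR / tol * 100 = 2.6183965 / 37.0 * 100
%GRR = 7.0767

7.0767


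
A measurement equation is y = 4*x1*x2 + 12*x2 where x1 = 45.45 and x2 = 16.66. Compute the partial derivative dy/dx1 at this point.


y = 4*x1*x2 + 12*x2
dy/dx1 = 4*x2
Evaluate at x2 = 16.66: c1 = 4 * 16.66
c1 = 66.6400

66.6400


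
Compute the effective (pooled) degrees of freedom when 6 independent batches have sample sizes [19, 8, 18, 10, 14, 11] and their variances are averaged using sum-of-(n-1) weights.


nu = sum_i (n_i - 1)
nu = ((19 - 1) + (8 - 1) + (18 - 1) + (10 - 1) + (14 - 1) + (11 - 1))
nu = 18 + 7 + 17 + 9 + 13 + 10
nu = 74

74


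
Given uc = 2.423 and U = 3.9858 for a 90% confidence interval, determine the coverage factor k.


k = U / uc
k = 3.9858 / 2.423
k = 1.645

1.645


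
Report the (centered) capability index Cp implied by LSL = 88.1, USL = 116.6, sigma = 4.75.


Cp = (USL - LSL) / (6 * sigma)
= (116.6 - 88.1) / (6 * 4.75)
= 28.5000 / 28.5000
= 1.0000

1.0000


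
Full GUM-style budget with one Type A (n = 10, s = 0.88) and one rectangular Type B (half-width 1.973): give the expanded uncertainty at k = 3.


u_A = s / sqrt(n) = 0.88 / sqrt(10) = 0.27828043
u_B = half_width / sqrt(3) = 1.973 / sqrt(3) = 1.1391121
uc = sqrt(u_A^2 + u_B^2) = sqrt(0.27828043^2 + 1.1391121^2) = 1.1726109
U = k * uc = 3 * 1.1726109
U = 3.5178

3.5178


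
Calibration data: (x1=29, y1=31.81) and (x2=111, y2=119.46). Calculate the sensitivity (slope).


slope = (y2 - y1) / (x2 - x1)
= (119.46 - 31.81) / (111 - 29)
= 87.6500 / 82
= 1.0689

1.0689


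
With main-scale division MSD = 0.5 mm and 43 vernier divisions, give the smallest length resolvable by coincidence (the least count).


LC = MSD / n_div
= 0.5 / 43
= 0.0116

0.0116


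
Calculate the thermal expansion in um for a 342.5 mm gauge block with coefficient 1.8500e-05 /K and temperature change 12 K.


dL = L * alpha * dT
= 342.5 * 1.8500e-05 * 12
= 0.0760350 mm
dL_um = 0.0760350 * 1000 = 76.0350 um

76.0350


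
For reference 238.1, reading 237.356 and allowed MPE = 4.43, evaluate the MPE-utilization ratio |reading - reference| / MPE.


e = indication - reference = 237.356 - 238.1 = -0.7440
|e| = 0.7440
ratio = |e| / MPE = 0.7440 / 4.43
ratio = 0.1679

0.1679


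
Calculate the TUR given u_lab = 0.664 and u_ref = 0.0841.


TUR = u_lab / u_ref
= 0.664 / 0.0841
= 7.8954

7.8954


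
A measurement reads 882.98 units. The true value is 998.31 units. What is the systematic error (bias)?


Systematic error = measured - true
= 882.98 - 998.31
= -115.3300

-115.3300


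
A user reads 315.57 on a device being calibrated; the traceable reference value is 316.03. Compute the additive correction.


Correction = standard - reading
= 316.03 - 315.57
= 0.4600

0.4600


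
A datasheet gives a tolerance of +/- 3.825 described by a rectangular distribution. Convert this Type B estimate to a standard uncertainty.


u_B = half_width / sqrt(3)
u_B = 3.825 / 1.7320508
u_B = 2.2084

2.2084


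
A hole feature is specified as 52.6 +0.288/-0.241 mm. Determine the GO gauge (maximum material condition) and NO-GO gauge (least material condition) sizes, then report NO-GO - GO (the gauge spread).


GO = nominal - lower_tol (smallest hole = maximum material condition)
GO = 52.6 - 0.241 = 52.359
NO-GO = nominal + upper_tol (largest hole = least material condition)
NO-GO = 52.6 + 0.288 = 52.888
spread = NO-GO - GO = 52.888 - 52.359 = 0.5290

0.5290


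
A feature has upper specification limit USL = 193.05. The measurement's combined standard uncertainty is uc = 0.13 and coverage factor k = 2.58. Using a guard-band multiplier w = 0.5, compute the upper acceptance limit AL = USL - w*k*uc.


U = k * uc = 2.58 * 0.13 = 0.3354
guard band g = w * U = 0.5 * 0.3354 = 0.1677
AL = USL - g = 193.05 - 0.1677
AL = 192.8823

192.8823


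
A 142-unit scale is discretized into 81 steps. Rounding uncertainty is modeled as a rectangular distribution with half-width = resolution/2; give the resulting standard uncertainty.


resolution = range / divisions
resolution = 142 / 81 = 1.7530864
u_res = resolution / (2*sqrt(3))
u_res = 1.7530864 / 3.4641016
u_res = 0.5061

0.5061


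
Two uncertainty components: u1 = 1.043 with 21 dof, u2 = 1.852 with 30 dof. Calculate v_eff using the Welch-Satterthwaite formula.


uc = sqrt(u1^2 + u2^2) = sqrt(1.043^2 + 1.852^2) = 2.1255006
v_eff = uc^4 / (u1^4/v1 + u2^4/v2)
= 2.1255006^4 / (1.043^4/21 + 1.852^4/30)
= 20.41009 / 0.4484945
v_eff = 45.5080

45.5080


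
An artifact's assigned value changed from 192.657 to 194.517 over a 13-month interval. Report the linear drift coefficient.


rate = (v2 - v1) / months
= (194.517 - 192.657) / 13
= 1.8600 / 13
= 0.1431

0.1431


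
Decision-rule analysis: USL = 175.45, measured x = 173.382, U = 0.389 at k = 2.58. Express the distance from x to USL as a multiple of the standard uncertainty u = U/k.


u = U / k = 0.389 / 2.58 = 0.15077519
margin = |USL - x| = |175.45 - 173.382| = 2.068
z = margin / u = 2.068 / 0.15077519
z = 13.7158

13.7158


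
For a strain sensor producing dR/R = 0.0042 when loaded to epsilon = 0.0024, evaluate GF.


GF = (dR/R) / epsilon
= 0.0042 / 0.0024
= 1.7500

1.7500


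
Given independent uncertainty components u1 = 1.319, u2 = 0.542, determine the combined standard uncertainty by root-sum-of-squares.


uc = sqrt(1.319^2 + 0.542^2)
uc = sqrt(2.033525)
uc = 1.4260

1.4260


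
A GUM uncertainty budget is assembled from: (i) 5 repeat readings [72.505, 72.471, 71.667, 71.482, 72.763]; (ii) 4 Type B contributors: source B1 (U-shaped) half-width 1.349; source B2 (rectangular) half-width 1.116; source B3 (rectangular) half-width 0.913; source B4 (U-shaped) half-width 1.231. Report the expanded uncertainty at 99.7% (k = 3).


mean = (72.505 + 72.471 + 71.667 + 71.482 + 72.763) / 5 = 72.1776
s = sqrt(sum((x - mean)^2)/(n-1)) = 0.56580456
u_A = s / sqrt(n) = 0.56580456 / sqrt(5) = 0.25303549
u_B1 = 1.349 / sqrt(2) = 0.95388705
u_B2 = 1.116 / sqrt(3) = 0.6443229
u_B3 = 0.913 / sqrt(3) = 0.5271208
u_B4 = 1.231 / sqrt(2) = 0.87044845
uc = sqrt(0.25303549^2 + 0.95388705^2 + 0.6443229^2 + 0.5271208^2 + 0.87044845^2) = 1.5571179
U = k * uc = 3 * 1.5571179
U = 4.6714

4.6714


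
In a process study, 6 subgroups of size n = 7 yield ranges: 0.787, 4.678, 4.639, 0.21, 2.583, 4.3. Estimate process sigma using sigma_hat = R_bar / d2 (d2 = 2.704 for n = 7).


R_bar = (0.787 + 4.678 + 4.639 + 0.21 + 2.583 + 4.3) / 6
R_bar = 17.197 / 6 = 2.8661667
sigma_hat = R_bar / d2 = 2.8661667 / 2.704 = 1.0600

1.0600


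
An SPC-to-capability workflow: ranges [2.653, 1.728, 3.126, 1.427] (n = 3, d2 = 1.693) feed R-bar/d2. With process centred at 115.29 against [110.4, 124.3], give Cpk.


R_bar = (2.653 + 1.728 + 3.126 + 1.427) / 4 = 2.2335
sigma = R_bar / d2 = 2.2335 / 1.693 = 1.3192558
Cp = (USL - LSL)/(6*sigma) = (124.3 - 110.4)/(6*1.3192558) = 1.7560
Cpu = (124.3 - 115.29)/(3*1.3192558) = 2.2765
Cpl = (115.29 - 110.4)/(3*1.3192558) = 1.2355
Cpk = min(Cpu, Cpl) = 1.2355

1.2355


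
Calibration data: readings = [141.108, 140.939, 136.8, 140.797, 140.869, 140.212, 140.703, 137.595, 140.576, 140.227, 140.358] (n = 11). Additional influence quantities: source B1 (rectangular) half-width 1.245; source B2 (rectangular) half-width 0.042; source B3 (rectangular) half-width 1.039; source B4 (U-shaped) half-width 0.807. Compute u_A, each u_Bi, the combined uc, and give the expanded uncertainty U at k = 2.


mean = (141.108 + 140.939 + 136.8 + 140.797 + 140.869 + 140.212 + 140.703 + 137.595 + 140.576 + 140.227 + 140.358) / 11 = 140.0167273
s = sqrt(sum((x - mean)^2)/(n-1)) = 1.4342707
u_A = s / sqrt(n) = 1.4342707 / sqrt(11) = 0.43244889
u_B1 = 1.245 / sqrt(3) = 0.71880109
u_B2 = 0.042 / sqrt(3) = 0.024248711
u_B3 = 1.039 / sqrt(3) = 0.59986693
u_B4 = 0.807 / sqrt(2) = 0.57063517
uc = sqrt(0.43244889^2 + 0.71880109^2 + 0.024248711^2 + 0.59986693^2 + 0.57063517^2) = 1.1788723
U = k * uc = 2 * 1.1788723
U = 2.3577

2.3577


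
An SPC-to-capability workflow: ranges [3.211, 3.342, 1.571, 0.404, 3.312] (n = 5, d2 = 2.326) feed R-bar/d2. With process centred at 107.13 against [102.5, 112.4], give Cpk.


R_bar = (3.211 + 3.342 + 1.571 + 0.404 + 3.312) / 5 = 2.368
sigma = R_bar / d2 = 2.368 / 2.326 = 1.0180567
Cp = (USL - LSL)/(6*sigma) = (112.4 - 102.5)/(6*1.0180567) = 1.6207
Cpu = (112.4 - 107.13)/(3*1.0180567) = 1.7255
Cpl = (107.13 - 102.5)/(3*1.0180567) = 1.5160
Cpk = min(Cpu, Cpl) = 1.5160

1.5160


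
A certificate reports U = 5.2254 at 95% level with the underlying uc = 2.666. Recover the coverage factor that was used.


k = U / uc
k = 5.2254 / 2.666
k = 1.96

1.96


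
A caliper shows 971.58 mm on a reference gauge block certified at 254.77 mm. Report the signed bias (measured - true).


Systematic error = measured - true
= 971.58 - 254.77
= 716.8100

716.8100


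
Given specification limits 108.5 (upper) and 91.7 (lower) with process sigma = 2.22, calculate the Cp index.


Cp = (USL - LSL) / (6 * sigma)
= (108.5 - 91.7) / (6 * 2.22)
= 16.8000 / 13.3200
= 1.2613

1.2613


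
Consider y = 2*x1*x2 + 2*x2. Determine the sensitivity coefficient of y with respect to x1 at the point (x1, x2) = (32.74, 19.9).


y = 2*x1*x2 + 2*x2
dy/dx1 = 2*x2
Evaluate at x2 = 19.9: c1 = 2 * 19.9
c1 = 39.8000

39.8000


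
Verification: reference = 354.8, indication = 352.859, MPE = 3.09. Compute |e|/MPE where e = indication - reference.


e = indication - reference = 352.859 - 354.8 = -1.9410
|e| = 1.9410
ratio = |e| / MPE = 1.9410 / 3.09
ratio = 0.6282

0.6282


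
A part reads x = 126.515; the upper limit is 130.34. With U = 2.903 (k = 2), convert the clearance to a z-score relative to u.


u = U / k = 2.903 / 2 = 1.4515
margin = |USL - x| = |130.34 - 126.515| = 3.825
z = margin / u = 3.825 / 1.4515
z = 2.6352

2.6352


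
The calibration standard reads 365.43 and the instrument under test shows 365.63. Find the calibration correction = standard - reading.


Correction = standard - reading
= 365.43 - 365.63
= -0.2000

-0.2000


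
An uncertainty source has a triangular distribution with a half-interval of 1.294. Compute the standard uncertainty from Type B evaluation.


u_B = half_width / sqrt(6)
u_B = 1.294 / 2.4494897
u_B = 0.5283

0.5283


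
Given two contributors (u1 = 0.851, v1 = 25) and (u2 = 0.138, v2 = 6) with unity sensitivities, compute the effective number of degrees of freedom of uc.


uc = sqrt(u1^2 + u2^2) = sqrt(0.851^2 + 0.138^2) = 0.86211658
v_eff = uc^4 / (u1^4/v1 + u2^4/v2)
= 0.86211658^4 / (0.851^4/25 + 0.138^4/6)
= 0.55241313 / 0.021039129
v_eff = 26.2565

26.2565


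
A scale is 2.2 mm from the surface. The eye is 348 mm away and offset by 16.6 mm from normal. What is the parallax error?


error = h * offset / d
= 2.2 * 16.6 / 348
= 0.1049

0.1049


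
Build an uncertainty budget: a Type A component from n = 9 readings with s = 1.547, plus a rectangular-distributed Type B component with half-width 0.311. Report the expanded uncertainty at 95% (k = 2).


u_A = s / sqrt(n) = 1.547 / sqrt(9) = 0.51566667
u_B = half_width / sqrt(3) = 0.311 / sqrt(3) = 0.17955593
uc = sqrt(u_A^2 + u_B^2) = sqrt(0.51566667^2 + 0.17955593^2) = 0.54603337
U = k * uc = 2 * 0.54603337
U = 1.0921

1.0921


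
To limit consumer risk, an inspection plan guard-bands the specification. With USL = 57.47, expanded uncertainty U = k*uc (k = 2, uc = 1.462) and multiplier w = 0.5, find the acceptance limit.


U = k * uc = 2 * 1.462 = 2.924
guard band g = w * U = 0.5 * 2.924 = 1.462
AL = USL - g = 57.47 - 1.462
AL = 56.0080

56.0080


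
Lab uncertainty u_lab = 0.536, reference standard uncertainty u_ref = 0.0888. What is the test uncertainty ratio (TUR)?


TUR = u_lab / u_ref
= 0.536 / 0.0888
= 6.0360

6.0360


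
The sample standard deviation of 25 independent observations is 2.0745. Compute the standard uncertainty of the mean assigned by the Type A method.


u_A = s / sqrt(n)
u_A = 2.0745 / sqrt(25)
u_A = 2.0745 / 5
u_A = 0.4149

0.4149


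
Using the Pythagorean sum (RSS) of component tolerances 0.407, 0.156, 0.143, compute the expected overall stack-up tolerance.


RSS = sqrt(0.407^2 + 0.156^2 + 0.143^2)
= sqrt(0.210434)
= 0.4587

0.4587


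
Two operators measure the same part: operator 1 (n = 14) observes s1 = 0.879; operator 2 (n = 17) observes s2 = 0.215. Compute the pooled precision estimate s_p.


s_p = sqrt(((n1-1)*s1^2 + (n2-1)*s2^2) / (n1+n2-2))
numerator = (14-1)*0.879^2 + (17-1)*0.215^2 = 10.044333 + 0.7396 = 10.783933
denominator = 14 + 17 - 2 = 29
s_p^2 = 10.783933 / 29 = 0.37185976
s_p = sqrt(0.37185976) = 0.6098

0.6098


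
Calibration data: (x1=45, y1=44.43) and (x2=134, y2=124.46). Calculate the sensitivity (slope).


slope = (y2 - y1) / (x2 - x1)
= (124.46 - 44.43) / (134 - 45)
= 80.0300 / 89
= 0.8992

0.8992


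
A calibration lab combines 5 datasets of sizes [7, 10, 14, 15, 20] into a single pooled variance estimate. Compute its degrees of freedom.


nu = sum_i (n_i - 1)
nu = ((7 - 1) + (10 - 1) + (14 - 1) + (15 - 1) + (20 - 1))
nu = 6 + 9 + 13 + 14 + 19
nu = 61

61


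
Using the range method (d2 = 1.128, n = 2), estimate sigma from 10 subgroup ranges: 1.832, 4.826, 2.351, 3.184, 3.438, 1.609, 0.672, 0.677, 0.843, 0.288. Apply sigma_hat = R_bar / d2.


R_bar = (1.832 + 4.826 + 2.351 + 3.184 + 3.438 + 1.609 + 0.672 + 0.677 + 0.843 + 0.288) / 10
R_bar = 19.72 / 10 = 1.972
sigma_hat = R_bar / d2 = 1.972 / 1.128 = 1.7482

1.7482


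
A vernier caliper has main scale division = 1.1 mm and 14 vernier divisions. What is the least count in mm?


LC = MSD / n_div
= 1.1 / 14
= 0.0786

0.0786


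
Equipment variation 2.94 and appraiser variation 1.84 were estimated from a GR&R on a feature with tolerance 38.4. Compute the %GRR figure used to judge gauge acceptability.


GRR = sqrt(EV^2 + AV^2) = sqrt(2.94^2 + 1.84^2) = 3.4683137
%GRR = GRR / tol * 100 = 3.4683137 / 38.4 * 100
%GRR = 9.0321

9.0321


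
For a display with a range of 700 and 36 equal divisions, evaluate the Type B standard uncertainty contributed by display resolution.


resolution = range / divisions
resolution = 700 / 36 = 19.444444
u_res = resolution / (2*sqrt(3))
u_res = 19.444444 / 3.4641016
u_res = 5.6131

5.6131


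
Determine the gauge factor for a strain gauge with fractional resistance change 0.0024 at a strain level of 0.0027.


GF = (dR/R) / epsilon
= 0.0024 / 0.0027
= 0.8889

0.8889


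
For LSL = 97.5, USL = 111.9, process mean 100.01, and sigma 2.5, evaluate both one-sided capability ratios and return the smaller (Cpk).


Cpu = (USL - mean) / (3*sigma) = (111.9 - 100.01) / (3*2.5) = 1.5853
Cpl = (mean - LSL) / (3*sigma) = (100.01 - 97.5) / (3*2.5) = 0.3347
Cpk = min(Cpu, Cpl) = 0.3347

0.3347


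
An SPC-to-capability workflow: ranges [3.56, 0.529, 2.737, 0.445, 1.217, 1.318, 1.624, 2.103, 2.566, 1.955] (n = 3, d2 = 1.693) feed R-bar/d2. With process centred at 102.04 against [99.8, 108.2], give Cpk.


R_bar = (3.56 + 0.529 + 2.737 + 0.445 + 1.217 + 1.318 + 1.624 + 2.103 + 2.566 + 1.955) / 10 = 1.8054
sigma = R_bar / d2 = 1.8054 / 1.693 = 1.066391
Cp = (USL - LSL)/(6*sigma) = (108.2 - 99.8)/(6*1.066391) = 1.3128
Cpu = (108.2 - 102.04)/(3*1.066391) = 1.9255
Cpl = (102.04 - 99.8)/(3*1.066391) = 0.7002
Cpk = min(Cpu, Cpl) = 0.7002

0.7002


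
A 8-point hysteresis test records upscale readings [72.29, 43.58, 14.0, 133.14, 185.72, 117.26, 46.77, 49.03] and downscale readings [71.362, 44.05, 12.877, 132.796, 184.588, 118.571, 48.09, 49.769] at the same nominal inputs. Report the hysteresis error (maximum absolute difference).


|72.29 - 71.362| = 0.9280
|43.58 - 44.05| = 0.4700
|14.0 - 12.877| = 1.1230
|133.14 - 132.796| = 0.3440
|185.72 - 184.588| = 1.1320
|117.26 - 118.571| = 1.3110
|46.77 - 48.09| = 1.3200
|49.03 - 49.769| = 0.7390
hysteresis = max(diffs) = 1.3200

1.3200


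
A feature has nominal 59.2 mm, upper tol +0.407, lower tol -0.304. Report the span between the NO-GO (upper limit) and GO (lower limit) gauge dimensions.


GO = nominal - lower_tol (smallest hole = maximum material condition)
GO = 59.2 - 0.304 = 58.896
NO-GO = nominal + upper_tol (largest hole = least material condition)
NO-GO = 59.2 + 0.407 = 59.607
spread = NO-GO - GO = 59.607 - 58.896 = 0.7110

0.7110


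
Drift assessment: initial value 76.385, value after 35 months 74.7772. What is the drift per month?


rate = (v2 - v1) / months
= (74.7772 - 76.385) / 35
= -1.6078 / 35
= -0.0459

-0.0459


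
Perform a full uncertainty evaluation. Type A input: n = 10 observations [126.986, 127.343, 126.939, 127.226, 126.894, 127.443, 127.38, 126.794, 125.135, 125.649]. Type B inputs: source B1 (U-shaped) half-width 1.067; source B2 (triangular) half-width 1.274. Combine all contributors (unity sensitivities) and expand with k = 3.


mean = (126.986 + 127.343 + 126.939 + 127.226 + 126.894 + 127.443 + 127.38 + 126.794 + 125.135 + 125.649) / 10 = 126.7789
s = sqrt(sum((x - mean)^2)/(n-1)) = 0.77327133
u_A = s / sqrt(n) = 0.77327133 / sqrt(10) = 0.24452987
u_B1 = 1.067 / sqrt(2) = 0.75448294
u_B2 = 1.274 / sqrt(6) = 0.52010832
uc = sqrt(0.24452987^2 + 0.75448294^2 + 0.52010832^2) = 0.94844717
U = k * uc = 3 * 0.94844717
U = 2.8453

2.8453


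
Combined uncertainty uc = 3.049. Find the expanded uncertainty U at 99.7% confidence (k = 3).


U = k * uc
U = 3 * 3.049
U = 9.1470

9.1470


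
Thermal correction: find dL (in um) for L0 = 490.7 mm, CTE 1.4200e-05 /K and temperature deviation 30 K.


dL = L * alpha * dT
= 490.7 * 1.4200e-05 * 30
= 0.2090382 mm
dL_um = 0.2090382 * 1000 = 209.0382 um

209.0382


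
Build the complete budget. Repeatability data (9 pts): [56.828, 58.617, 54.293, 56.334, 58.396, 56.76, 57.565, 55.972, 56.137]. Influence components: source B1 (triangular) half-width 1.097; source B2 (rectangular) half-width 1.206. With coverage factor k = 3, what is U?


mean = (56.828 + 58.617 + 54.293 + 56.334 + 58.396 + 56.76 + 57.565 + 55.972 + 56.137) / 9 = 56.76688889
s = sqrt(sum((x - mean)^2)/(n-1)) = 1.3254153
u_A = s / sqrt(n) = 1.3254153 / sqrt(9) = 0.4418051
u_B1 = 1.097 / sqrt(6) = 0.44784837
u_B2 = 1.206 / sqrt(3) = 0.69628442
uc = sqrt(0.4418051^2 + 0.44784837^2 + 0.69628442^2) = 0.93838793
U = k * uc = 3 * 0.93838793
U = 2.8152

2.8152


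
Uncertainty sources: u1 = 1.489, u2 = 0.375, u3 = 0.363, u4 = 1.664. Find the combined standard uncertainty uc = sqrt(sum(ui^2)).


uc = sqrt(1.489^2 + 0.375^2 + 0.363^2 + 1.664^2)
uc = sqrt(5.258411)
uc = 2.2931

2.2931


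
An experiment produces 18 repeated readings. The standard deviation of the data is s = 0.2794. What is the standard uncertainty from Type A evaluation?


u_A = s / sqrt(n)
u_A = 0.2794 / sqrt(18)
u_A = 0.2794 / 4.2426407
u_A = 0.0659

0.0659


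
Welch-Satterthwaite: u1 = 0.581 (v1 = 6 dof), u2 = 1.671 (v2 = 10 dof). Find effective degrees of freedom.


uc = sqrt(u1^2 + u2^2) = sqrt(0.581^2 + 1.671^2) = 1.7691246
v_eff = uc^4 / (u1^4/v1 + u2^4/v2)
= 1.7691246^4 / (0.581^4/6 + 1.671^4/10)
= 9.7956596 / 0.79865222
v_eff = 12.2652

12.2652


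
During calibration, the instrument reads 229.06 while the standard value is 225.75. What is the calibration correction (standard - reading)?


Correction = standard - reading
= 225.75 - 229.06
= -3.3100

-3.3100


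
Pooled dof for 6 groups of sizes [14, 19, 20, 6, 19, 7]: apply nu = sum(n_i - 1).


nu = sum_i (n_i - 1)
nu = ((14 - 1) + (19 - 1) + (20 - 1) + (6 - 1) + (19 - 1) + (7 - 1))
nu = 13 + 18 + 19 + 5 + 18 + 6
nu = 79

79


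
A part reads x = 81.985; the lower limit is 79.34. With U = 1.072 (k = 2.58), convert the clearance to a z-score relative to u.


u = U / k = 1.072 / 2.58 = 0.41550388
margin = |LSL - x| = |79.34 - 81.985| = 2.645
z = margin / u = 2.645 / 0.41550388
z = 6.3658

6.3658


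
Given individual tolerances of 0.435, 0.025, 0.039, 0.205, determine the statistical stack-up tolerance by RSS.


RSS = sqrt(0.435^2 + 0.025^2 + 0.039^2 + 0.205^2)
= sqrt(0.233396)
= 0.4831

0.4831


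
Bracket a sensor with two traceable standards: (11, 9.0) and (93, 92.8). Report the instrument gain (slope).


slope = (y2 - y1) / (x2 - x1)
= (92.8 - 9.0) / (93 - 11)
= 83.8000 / 82
= 1.0220

1.0220


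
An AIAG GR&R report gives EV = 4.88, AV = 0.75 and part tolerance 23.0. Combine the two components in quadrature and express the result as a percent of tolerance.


GRR = sqrt(EV^2 + AV^2) = sqrt(4.88^2 + 0.75^2) = 4.9372968
%GRR = GRR / tol * 100 = 4.9372968 / 23.0 * 100
%GRR = 21.4665

21.4665


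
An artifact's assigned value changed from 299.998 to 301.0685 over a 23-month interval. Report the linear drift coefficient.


rate = (v2 - v1) / months
= (301.0685 - 299.998) / 23
= 1.0705 / 23
= 0.0465

0.0465


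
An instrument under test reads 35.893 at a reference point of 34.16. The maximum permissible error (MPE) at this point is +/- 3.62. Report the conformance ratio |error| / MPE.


e = indication - reference = 35.893 - 34.16 = 1.7330
|e| = 1.7330
ratio = |e| / MPE = 1.7330 / 3.62
ratio = 0.4787

0.4787


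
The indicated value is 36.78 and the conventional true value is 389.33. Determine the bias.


Systematic error = measured - true
= 36.78 - 389.33
= -352.5500

-352.5500


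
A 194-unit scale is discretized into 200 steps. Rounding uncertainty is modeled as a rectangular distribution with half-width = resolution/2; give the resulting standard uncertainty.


resolution = range / divisions
resolution = 194 / 200 = 0.97
u_res = resolution / (2*sqrt(3))
u_res = 0.97 / 3.4641016
u_res = 0.2800

0.2800


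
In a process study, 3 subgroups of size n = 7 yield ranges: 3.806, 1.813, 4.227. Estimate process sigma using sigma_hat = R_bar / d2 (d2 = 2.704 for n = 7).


R_bar = (3.806 + 1.813 + 4.227) / 3
R_bar = 9.846 / 3 = 3.282
sigma_hat = R_bar / d2 = 3.282 / 2.704 = 1.2138

1.2138


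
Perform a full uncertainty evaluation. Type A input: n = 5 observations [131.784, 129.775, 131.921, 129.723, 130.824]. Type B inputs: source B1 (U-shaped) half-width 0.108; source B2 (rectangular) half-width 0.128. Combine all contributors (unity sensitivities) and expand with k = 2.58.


mean = (131.784 + 129.775 + 131.921 + 129.723 + 130.824) / 5 = 130.8054
s = sqrt(sum((x - mean)^2)/(n-1)) = 1.0530766
u_A = s / sqrt(n) = 1.0530766 / sqrt(5) = 0.47095017
u_B1 = 0.108 / sqrt(2) = 0.076367532
u_B2 = 0.128 / sqrt(3) = 0.073900834
uc = sqrt(0.47095017^2 + 0.076367532^2 + 0.073900834^2) = 0.48279125
U = k * uc = 2.58 * 0.48279125
U = 1.2456

1.2456


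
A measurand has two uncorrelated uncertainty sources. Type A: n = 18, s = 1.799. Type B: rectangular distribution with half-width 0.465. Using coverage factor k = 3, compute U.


u_A = s / sqrt(n) = 1.799 / sqrt(18) = 0.42402837
u_B = half_width / sqrt(3) = 0.465 / sqrt(3) = 0.26846788
uc = sqrt(u_A^2 + u_B^2) = sqrt(0.42402837^2 + 0.26846788^2) = 0.50187156
U = k * uc = 3 * 0.50187156
U = 1.5056

1.5056


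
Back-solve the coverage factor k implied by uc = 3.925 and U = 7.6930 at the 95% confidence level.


k = U / uc
k = 7.6930 / 3.925
k = 1.96

1.96


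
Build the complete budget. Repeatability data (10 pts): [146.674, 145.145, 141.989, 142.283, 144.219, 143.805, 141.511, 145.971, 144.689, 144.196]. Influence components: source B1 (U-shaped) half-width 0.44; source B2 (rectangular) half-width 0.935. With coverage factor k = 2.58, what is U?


mean = (146.674 + 145.145 + 141.989 + 142.283 + 144.219 + 143.805 + 141.511 + 145.971 + 144.689 + 144.196) / 10 = 144.0482
s = sqrt(sum((x - mean)^2)/(n-1)) = 1.7032441
u_A = s / sqrt(n) = 1.7032441 / sqrt(10) = 0.53861308
u_B1 = 0.44 / sqrt(2) = 0.31112698
u_B2 = 0.935 / sqrt(3) = 0.5398225
uc = sqrt(0.53861308^2 + 0.31112698^2 + 0.5398225^2) = 0.82359722
U = k * uc = 2.58 * 0.82359722
U = 2.1249

2.1249


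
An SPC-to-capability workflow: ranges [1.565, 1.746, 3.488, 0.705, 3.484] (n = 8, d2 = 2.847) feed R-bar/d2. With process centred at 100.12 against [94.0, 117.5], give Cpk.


R_bar = (1.565 + 1.746 + 3.488 + 0.705 + 3.484) / 5 = 2.1976
sigma = R_bar / d2 = 2.1976 / 2.847 = 0.77190025
Cp = (USL - LSL)/(6*sigma) = (117.5 - 94.0)/(6*0.77190025) = 5.0741
Cpu = (117.5 - 100.12)/(3*0.77190025) = 7.5053
Cpl = (100.12 - 94.0)/(3*0.77190025) = 2.6428
Cpk = min(Cpu, Cpl) = 2.6428

2.6428


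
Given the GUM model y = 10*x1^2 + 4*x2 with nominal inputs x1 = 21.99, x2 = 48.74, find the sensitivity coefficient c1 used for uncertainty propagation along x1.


y = 10*x1^2 + 4*x2
dy/dx1 = 2*10*x1
Evaluate at x1 = 21.99: c1 = 20 * 21.99
c1 = 439.8000

439.8000


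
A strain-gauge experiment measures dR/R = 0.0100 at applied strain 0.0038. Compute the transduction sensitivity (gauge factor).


GF = (dR/R) / epsilon
= 0.0100 / 0.0038
= 2.6316

2.6316


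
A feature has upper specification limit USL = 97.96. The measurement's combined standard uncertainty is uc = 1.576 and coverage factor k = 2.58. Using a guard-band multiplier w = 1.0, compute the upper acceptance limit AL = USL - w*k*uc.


U = k * uc = 2.58 * 1.576 = 4.06608
guard band g = w * U = 1.0 * 4.06608 = 4.06608
AL = USL - g = 97.96 - 4.06608
AL = 93.8939

93.8939


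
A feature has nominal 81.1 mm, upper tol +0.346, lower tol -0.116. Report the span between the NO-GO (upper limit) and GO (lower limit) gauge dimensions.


GO = nominal - lower_tol (smallest hole = maximum material condition)
GO = 81.1 - 0.116 = 80.984
NO-GO = nominal + upper_tol (largest hole = least material condition)
NO-GO = 81.1 + 0.346 = 81.446
spread = NO-GO - GO = 81.446 - 80.984 = 0.4620

0.4620


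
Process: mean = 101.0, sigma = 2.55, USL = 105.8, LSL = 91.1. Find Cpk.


Cpu = (USL - mean) / (3*sigma) = (105.8 - 101.0) / (3*2.55) = 0.6275
Cpl = (mean - LSL) / (3*sigma) = (101.0 - 91.1) / (3*2.55) = 1.2941
Cpk = min(Cpu, Cpl) = 0.6275

0.6275


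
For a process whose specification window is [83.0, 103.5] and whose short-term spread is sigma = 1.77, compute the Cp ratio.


Cp = (USL - LSL) / (6 * sigma)
= (103.5 - 83.0) / (6 * 1.77)
= 20.5000 / 10.6200
= 1.9303

1.9303


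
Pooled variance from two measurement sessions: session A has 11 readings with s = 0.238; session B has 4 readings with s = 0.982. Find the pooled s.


s_p = sqrt(((n1-1)*s1^2 + (n2-1)*s2^2) / (n1+n2-2))
numerator = (11-1)*0.238^2 + (4-1)*0.982^2 = 0.56644 + 2.892972 = 3.459412
denominator = 11 + 4 - 2 = 13
s_p^2 = 3.459412 / 13 = 0.26610862
s_p = sqrt(0.26610862) = 0.5159

0.5159


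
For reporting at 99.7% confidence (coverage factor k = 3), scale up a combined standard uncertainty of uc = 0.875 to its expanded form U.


U = k * uc
U = 3 * 0.875
U = 2.6250

2.6250


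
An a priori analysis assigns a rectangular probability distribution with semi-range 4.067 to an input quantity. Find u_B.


u_B = half_width / sqrt(3)
u_B = 4.067 / 1.7320508
u_B = 2.3481

2.3481


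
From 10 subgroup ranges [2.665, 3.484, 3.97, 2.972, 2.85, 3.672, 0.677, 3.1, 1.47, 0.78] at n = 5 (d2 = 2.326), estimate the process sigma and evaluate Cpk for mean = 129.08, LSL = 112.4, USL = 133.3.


R_bar = (2.665 + 3.484 + 3.97 + 2.972 + 2.85 + 3.672 + 0.677 + 3.1 + 1.47 + 0.78) / 10 = 2.564
sigma = R_bar / d2 = 2.564 / 2.326 = 1.1023216
Cp = (USL - LSL)/(6*sigma) = (133.3 - 112.4)/(6*1.1023216) = 3.1600
Cpu = (133.3 - 129.08)/(3*1.1023216) = 1.2761
Cpl = (129.08 - 112.4)/(3*1.1023216) = 5.0439
Cpk = min(Cpu, Cpl) = 1.2761

1.2761


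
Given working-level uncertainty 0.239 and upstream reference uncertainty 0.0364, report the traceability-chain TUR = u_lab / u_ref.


TUR = u_lab / u_ref
= 0.239 / 0.0364
= 6.5659

6.5659


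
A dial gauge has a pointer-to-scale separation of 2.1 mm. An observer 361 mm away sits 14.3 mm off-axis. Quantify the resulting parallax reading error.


error = h * offset / d
= 2.1 * 14.3 / 361
= 0.0832

0.0832


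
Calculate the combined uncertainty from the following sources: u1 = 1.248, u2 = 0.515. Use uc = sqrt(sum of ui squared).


uc = sqrt(1.248^2 + 0.515^2)
uc = sqrt(1.822729)
uc = 1.3501

1.3501


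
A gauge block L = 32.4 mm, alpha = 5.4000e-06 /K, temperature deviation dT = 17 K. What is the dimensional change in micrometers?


dL = L * alpha * dT
= 32.4 * 5.4000e-06 * 17
= 0.0029743 mm
dL_um = 0.0029743 * 1000 = 2.9743 um

2.9743


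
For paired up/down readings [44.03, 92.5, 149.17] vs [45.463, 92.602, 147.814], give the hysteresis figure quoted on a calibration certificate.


|44.03 - 45.463| = 1.4330
|92.5 - 92.602| = 0.1020
|149.17 - 147.814| = 1.3560
hysteresis = max(diffs) = 1.4330

1.4330


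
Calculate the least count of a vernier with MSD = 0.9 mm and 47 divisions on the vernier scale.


LC = MSD / n_div
= 0.9 / 47
= 0.0191

0.0191


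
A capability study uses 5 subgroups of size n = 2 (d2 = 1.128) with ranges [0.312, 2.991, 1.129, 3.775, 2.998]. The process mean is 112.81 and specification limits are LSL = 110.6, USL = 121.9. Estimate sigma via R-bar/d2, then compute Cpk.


R_bar = (0.312 + 2.991 + 1.129 + 3.775 + 2.998) / 5 = 2.241
sigma = R_bar / d2 = 2.241 / 1.128 = 1.9867021
Cp = (USL - LSL)/(6*sigma) = (121.9 - 110.6)/(6*1.9867021) = 0.9480
Cpu = (121.9 - 112.81)/(3*1.9867021) = 1.5251
Cpl = (112.81 - 110.6)/(3*1.9867021) = 0.3708
Cpk = min(Cpu, Cpl) = 0.3708

0.3708


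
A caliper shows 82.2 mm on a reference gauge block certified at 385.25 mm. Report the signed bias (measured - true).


Systematic error = measured - true
= 82.2 - 385.25
= -303.0500

-303.0500


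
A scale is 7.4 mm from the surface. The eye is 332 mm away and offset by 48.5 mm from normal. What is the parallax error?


error = h * offset / d
= 7.4 * 48.5 / 332
= 1.0810

1.0810


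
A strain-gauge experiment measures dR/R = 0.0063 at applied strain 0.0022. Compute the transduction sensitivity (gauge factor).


GF = (dR/R) / epsilon
= 0.0063 / 0.0022
= 2.8636

2.8636


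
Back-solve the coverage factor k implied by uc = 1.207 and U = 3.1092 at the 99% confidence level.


k = U / uc
k = 3.1092 / 1.207
k = 2.576

2.576


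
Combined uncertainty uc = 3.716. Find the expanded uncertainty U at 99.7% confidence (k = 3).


U = k * uc
U = 3 * 3.716
U = 11.1480

11.1480


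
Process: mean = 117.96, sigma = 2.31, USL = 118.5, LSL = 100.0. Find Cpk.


Cpu = (USL - mean) / (3*sigma) = (118.5 - 117.96) / (3*2.31) = 0.0779
Cpl = (mean - LSL) / (3*sigma) = (117.96 - 100.0) / (3*2.31) = 2.5916
Cpk = min(Cpu, Cpl) = 0.0779

0.0779


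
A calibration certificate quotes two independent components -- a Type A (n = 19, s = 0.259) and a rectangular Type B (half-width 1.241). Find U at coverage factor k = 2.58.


u_A = s / sqrt(n) = 0.259 / sqrt(19) = 0.059418675
u_B = half_width / sqrt(3) = 1.241 / sqrt(3) = 0.71649168
uc = sqrt(u_A^2 + u_B^2) = sqrt(0.059418675^2 + 0.71649168^2) = 0.71895125
U = k * uc = 2.58 * 0.71895125
U = 1.8549

1.8549


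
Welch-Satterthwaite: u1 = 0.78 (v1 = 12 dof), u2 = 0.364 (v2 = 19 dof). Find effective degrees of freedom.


uc = sqrt(u1^2 + u2^2) = sqrt(0.78^2 + 0.364^2) = 0.86075316
v_eff = uc^4 / (u1^4/v1 + u2^4/v2)
= 0.86075316^4 / (0.78^4/12 + 0.364^4/19)
= 0.54892689 / 0.031769837
v_eff = 17.2782

17.2782


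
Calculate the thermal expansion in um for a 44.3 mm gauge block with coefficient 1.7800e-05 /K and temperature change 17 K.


dL = L * alpha * dT
= 44.3 * 1.7800e-05 * 17
= 0.0134052 mm
dL_um = 0.0134052 * 1000 = 13.4052 um

13.4052


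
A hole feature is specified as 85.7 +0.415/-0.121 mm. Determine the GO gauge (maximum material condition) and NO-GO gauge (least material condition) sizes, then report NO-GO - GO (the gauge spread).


GO = nominal - lower_tol (smallest hole = maximum material condition)
GO = 85.7 - 0.121 = 85.579
NO-GO = nominal + upper_tol (largest hole = least material condition)
NO-GO = 85.7 + 0.415 = 86.115
spread = NO-GO - GO = 86.115 - 85.579 = 0.5360

0.5360


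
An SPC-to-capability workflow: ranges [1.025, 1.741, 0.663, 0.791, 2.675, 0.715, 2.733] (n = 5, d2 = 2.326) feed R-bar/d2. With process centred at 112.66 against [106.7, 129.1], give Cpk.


R_bar = (1.025 + 1.741 + 0.663 + 0.791 + 2.675 + 0.715 + 2.733) / 7 = 1.4775714
sigma = R_bar / d2 = 1.4775714 / 2.326 = 0.63524136
Cp = (USL - LSL)/(6*sigma) = (129.1 - 106.7)/(6*0.63524136) = 5.8770
Cpu = (129.1 - 112.66)/(3*0.63524136) = 8.6266
Cpl = (112.66 - 106.7)/(3*0.63524136) = 3.1274
Cpk = min(Cpu, Cpl) = 3.1274

3.1274


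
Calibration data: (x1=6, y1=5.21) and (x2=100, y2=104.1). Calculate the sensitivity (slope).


slope = (y2 - y1) / (x2 - x1)
= (104.1 - 5.21) / (100 - 6)
= 98.8900 / 94
= 1.0520

1.0520


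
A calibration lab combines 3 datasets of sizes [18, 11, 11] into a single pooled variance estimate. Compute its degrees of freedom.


nu = sum_i (n_i - 1)
nu = ((18 - 1) + (11 - 1) + (11 - 1))
nu = 17 + 10 + 10
nu = 37

37


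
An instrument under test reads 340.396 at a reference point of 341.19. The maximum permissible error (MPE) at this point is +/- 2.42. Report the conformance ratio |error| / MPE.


e = indication - reference = 340.396 - 341.19 = -0.7940
|e| = 0.7940
ratio = |e| / MPE = 0.7940 / 2.42
ratio = 0.3281

0.3281


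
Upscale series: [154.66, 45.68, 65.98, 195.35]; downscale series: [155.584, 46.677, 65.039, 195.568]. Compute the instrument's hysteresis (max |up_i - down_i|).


|154.66 - 155.584| = 0.9240
|45.68 - 46.677| = 0.9970
|65.98 - 65.039| = 0.9410
|195.35 - 195.568| = 0.2180
hysteresis = max(diffs) = 0.9970

0.9970


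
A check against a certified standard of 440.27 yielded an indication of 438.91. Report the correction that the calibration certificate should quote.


Correction = standard - reading
= 440.27 - 438.91
= 1.3600

1.3600


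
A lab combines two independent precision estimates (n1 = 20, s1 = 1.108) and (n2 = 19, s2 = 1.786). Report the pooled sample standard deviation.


s_p = sqrt(((n1-1)*s1^2 + (n2-1)*s2^2) / (n1+n2-2))
numerator = (20-1)*1.108^2 + (19-1)*1.786^2 = 23.325616 + 57.416328 = 80.741944
denominator = 20 + 19 - 2 = 37
s_p^2 = 80.741944 / 37 = 2.1822147
s_p = sqrt(2.1822147) = 1.4772

1.4772


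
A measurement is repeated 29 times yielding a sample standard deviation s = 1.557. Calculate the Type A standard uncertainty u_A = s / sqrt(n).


u_A = s / sqrt(n)
u_A = 1.557 / sqrt(29)
u_A = 1.557 / 5.3851648
u_A = 0.2891

0.2891


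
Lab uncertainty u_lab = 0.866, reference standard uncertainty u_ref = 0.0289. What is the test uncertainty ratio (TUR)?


TUR = u_lab / u_ref
= 0.866 / 0.0289
= 29.9654

29.9654


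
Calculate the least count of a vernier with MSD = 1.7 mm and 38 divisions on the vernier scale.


LC = MSD / n_div
= 1.7 / 38
= 0.0447

0.0447


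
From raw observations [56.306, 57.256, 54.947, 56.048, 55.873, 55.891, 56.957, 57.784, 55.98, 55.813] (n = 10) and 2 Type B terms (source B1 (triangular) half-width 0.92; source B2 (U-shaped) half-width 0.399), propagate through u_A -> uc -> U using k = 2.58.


mean = (56.306 + 57.256 + 54.947 + 56.048 + 55.873 + 55.891 + 56.957 + 57.784 + 55.98 + 55.813) / 10 = 56.2855
s = sqrt(sum((x - mean)^2)/(n-1)) = 0.82523172
u_A = s / sqrt(n) = 0.82523172 / sqrt(10) = 0.26096118
u_B1 = 0.92 / sqrt(6) = 0.37558843
u_B2 = 0.399 / sqrt(2) = 0.28213561
uc = sqrt(0.26096118^2 + 0.37558843^2 + 0.28213561^2) = 0.53737129
U = k * uc = 2.58 * 0.53737129
U = 1.3864

1.3864
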